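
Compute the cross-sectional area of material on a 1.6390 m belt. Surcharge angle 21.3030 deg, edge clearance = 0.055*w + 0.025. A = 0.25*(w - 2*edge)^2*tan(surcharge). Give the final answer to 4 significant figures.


edge = 0.055*1.6390 + 0.025 = 0.115145 m
ew = 1.6390 - 2*0.115145 = 1.40871 m
A = 0.25 * 1.40871^2 * tan(21.3030 deg)
A = 0.1935 m^2


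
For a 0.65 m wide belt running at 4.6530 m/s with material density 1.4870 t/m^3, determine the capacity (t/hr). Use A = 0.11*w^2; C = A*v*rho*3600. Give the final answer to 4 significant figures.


A = 0.11 * 0.65^2 = 0.046475 m^2
C = 0.046475 * 4.6530 * 1.4870 * 3600
C = 1158 t/hr


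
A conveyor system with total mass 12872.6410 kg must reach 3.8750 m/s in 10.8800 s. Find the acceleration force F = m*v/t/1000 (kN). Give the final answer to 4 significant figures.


F = 12872.6410 * 3.8750 / 10.8800 / 1000
F = 4.585 kN


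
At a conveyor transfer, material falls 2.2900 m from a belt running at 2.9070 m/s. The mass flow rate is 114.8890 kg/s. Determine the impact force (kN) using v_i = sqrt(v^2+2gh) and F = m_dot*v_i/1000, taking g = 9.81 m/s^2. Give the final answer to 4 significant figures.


v_i = sqrt(2.9070^2 + 2*9.81*2.2900) = 7.30619 m/s
F = 114.8890 * 7.30619 / 1000
F = 0.8394 kN


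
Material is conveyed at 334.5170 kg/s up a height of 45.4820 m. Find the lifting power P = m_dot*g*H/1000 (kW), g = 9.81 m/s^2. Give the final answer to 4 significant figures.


P = 334.5170 * 9.81 * 45.4820 / 1000
P = 149.3 kW


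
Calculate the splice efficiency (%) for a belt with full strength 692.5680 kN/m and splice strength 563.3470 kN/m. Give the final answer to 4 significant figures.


Eff = 563.3470 / 692.5680 * 100
Eff = 81.34 %


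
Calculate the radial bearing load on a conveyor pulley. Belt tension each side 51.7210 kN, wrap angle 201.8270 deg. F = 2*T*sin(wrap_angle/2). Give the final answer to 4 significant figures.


F = 2 * 51.7210 * sin(201.8270/2 deg)
F = 101.6 kN


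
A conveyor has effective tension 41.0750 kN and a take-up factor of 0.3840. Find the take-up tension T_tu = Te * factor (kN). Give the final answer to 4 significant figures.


T_tu = 41.0750 * 0.3840
T_tu = 15.77 kN


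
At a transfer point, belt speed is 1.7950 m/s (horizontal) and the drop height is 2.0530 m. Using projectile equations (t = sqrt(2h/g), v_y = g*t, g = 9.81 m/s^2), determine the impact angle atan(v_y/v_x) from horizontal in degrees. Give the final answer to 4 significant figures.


t = sqrt(2*2.0530/9.81) = 0.646956 s
v_y = 9.81 * 0.646956 = 6.34664 m/s
angle = atan(6.34664 / 1.7950) = 74.21 deg


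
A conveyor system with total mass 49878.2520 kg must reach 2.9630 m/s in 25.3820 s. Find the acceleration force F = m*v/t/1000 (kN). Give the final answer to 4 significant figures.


F = 49878.2520 * 2.9630 / 25.3820 / 1000
F = 5.823 kN


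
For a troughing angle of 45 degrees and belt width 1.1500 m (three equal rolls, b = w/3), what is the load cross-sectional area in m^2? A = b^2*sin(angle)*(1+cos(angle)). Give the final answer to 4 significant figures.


b = 1.1500/3 = 0.383333 m
A = 0.383333^2 * sin(45 deg) * (1 + cos(45 deg))
A = 0.1774 m^2


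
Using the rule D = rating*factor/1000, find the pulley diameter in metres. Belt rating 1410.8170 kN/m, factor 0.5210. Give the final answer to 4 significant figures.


D = 1410.8170 * 0.5210 / 1000
D = 0.7350 m


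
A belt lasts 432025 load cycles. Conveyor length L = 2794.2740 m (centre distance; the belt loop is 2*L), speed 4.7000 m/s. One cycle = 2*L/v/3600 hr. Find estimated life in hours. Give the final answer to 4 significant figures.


cycle_time = 2 * 2794.2740 / 4.7000 / 3600 = 0.330292 hr
life = 432025 * 0.330292 = 142700 hours


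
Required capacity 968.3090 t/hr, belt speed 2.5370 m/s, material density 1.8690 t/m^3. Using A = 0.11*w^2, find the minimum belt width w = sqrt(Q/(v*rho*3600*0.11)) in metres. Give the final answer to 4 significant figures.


A_req = 968.3090 / (2.5370 * 1.8690 * 3600) = 0.0567259 m^2
w = sqrt(0.0567259 / 0.11)
w = 0.7181 m


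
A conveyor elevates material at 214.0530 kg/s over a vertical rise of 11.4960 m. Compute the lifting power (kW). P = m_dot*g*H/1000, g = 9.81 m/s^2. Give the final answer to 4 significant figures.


P = 214.0530 * 9.81 * 11.4960 / 1000
P = 24.14 kW


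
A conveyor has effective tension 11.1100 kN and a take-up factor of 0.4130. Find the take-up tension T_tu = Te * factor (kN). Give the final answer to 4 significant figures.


T_tu = 11.1100 * 0.4130
T_tu = 4.588 kN


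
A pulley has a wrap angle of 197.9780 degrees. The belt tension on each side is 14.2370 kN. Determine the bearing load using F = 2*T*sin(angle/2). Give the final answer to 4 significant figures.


F = 2 * 14.2370 * sin(197.9780/2 deg)
F = 28.12 kN


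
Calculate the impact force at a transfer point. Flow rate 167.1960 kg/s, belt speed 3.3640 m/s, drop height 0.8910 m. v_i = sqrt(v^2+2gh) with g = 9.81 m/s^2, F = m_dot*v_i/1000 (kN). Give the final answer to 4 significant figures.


v_i = sqrt(3.3640^2 + 2*9.81*0.8910) = 5.36637 m/s
F = 167.1960 * 5.36637 / 1000
F = 0.8972 kN


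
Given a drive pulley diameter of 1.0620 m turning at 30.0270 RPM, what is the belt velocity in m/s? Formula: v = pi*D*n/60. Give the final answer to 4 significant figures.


v = pi * 1.0620 * 30.0270 / 60
v = 1.670 m/s


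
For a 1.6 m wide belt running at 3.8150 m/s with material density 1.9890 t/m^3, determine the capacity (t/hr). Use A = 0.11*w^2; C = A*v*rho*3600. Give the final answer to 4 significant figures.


A = 0.11 * 1.6^2 = 0.2816 m^2
C = 0.2816 * 3.8150 * 1.9890 * 3600
C = 7692 t/hr


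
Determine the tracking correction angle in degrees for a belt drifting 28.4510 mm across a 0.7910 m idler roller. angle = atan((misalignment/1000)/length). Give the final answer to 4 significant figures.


misalign_m = 28.4510 / 1000 = 0.028451 m
angle = atan(0.028451 / 0.7910)
angle = 2.060 deg


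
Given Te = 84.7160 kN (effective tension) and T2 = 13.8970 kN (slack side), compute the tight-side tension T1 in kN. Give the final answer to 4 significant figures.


T1 = Te + T2 = 84.7160 + 13.8970
T1 = 98.61 kN


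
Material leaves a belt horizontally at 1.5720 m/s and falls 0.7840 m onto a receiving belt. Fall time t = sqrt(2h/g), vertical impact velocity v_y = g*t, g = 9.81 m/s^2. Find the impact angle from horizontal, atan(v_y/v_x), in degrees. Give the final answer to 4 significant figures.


t = sqrt(2*0.7840/9.81) = 0.399796 s
v_y = 9.81 * 0.399796 = 3.922 m/s
angle = atan(3.922 / 1.5720) = 68.16 deg


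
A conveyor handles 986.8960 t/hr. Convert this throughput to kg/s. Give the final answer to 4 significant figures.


m_dot = 986.8960 * 1000 / 3600
m_dot = 274.1 kg/s


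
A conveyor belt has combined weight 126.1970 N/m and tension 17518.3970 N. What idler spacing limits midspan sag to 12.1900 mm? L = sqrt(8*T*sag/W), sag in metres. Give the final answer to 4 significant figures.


sag = 12.1900/1000 = 0.012190 m
L = sqrt(8 * 17518.3970 * 0.012190 / 126.1970)
L = 3.679 m


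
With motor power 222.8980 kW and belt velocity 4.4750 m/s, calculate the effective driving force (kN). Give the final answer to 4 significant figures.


Te = P / v = 222.8980 / 4.4750
Te = 49.81 kN


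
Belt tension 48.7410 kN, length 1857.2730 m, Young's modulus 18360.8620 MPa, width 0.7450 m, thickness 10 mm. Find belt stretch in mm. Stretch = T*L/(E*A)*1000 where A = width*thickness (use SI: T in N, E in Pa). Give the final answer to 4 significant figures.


A = 0.7450 * 0.01 = 0.00745 m^2
Stretch = 48.7410*1000 * 1857.2730 / (18360.8620e6 * 0.00745) * 1000
Stretch = 661.8 mm


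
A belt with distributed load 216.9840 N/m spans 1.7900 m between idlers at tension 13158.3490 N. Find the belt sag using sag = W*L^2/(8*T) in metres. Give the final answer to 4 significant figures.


sag = 216.9840 * 1.7900^2 / (8 * 13158.3490)
sag = 0.006605 m


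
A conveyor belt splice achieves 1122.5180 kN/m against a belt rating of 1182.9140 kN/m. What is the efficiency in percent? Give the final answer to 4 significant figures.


Eff = 1122.5180 / 1182.9140 * 100
Eff = 94.89 %


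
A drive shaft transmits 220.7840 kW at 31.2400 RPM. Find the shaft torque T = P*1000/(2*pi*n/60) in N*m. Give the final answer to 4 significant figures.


omega = 2*pi*31.2400/60 = 3.27145 rad/s
T = 220.7840*1000 / 3.27145
T = 67490 N*m


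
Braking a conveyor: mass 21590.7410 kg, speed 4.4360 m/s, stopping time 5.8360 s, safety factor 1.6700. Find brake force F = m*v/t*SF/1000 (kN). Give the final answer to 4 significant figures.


F = 21590.7410 * 4.4360 / 5.8360 * 1.6700 / 1000
F = 27.41 kN


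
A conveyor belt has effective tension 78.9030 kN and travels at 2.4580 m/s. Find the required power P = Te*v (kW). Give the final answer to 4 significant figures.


P = Te * v = 78.9030 * 2.4580
P = 193.9 kW


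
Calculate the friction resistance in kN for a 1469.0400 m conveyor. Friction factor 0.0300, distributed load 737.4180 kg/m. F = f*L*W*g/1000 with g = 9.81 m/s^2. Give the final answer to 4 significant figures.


F = 0.0300 * 1469.0400 * 737.4180 * 9.81 / 1000
F = 318.8 kN


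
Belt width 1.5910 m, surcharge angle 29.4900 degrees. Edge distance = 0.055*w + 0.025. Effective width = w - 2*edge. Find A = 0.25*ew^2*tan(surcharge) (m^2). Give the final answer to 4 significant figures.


edge = 0.055*1.5910 + 0.025 = 0.112505 m
ew = 1.5910 - 2*0.112505 = 1.36599 m
A = 0.25 * 1.36599^2 * tan(29.4900 deg)
A = 0.2638 m^2


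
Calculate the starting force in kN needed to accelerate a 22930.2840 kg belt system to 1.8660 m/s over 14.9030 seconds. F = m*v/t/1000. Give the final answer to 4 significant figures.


F = 22930.2840 * 1.8660 / 14.9030 / 1000
F = 2.871 kN


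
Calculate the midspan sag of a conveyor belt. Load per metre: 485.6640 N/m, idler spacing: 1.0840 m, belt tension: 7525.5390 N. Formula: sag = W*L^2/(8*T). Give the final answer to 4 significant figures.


sag = 485.6640 * 1.0840^2 / (8 * 7525.5390)
sag = 0.009479 m


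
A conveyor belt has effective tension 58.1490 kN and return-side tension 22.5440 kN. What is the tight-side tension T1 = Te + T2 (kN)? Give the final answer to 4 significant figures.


T1 = Te + T2 = 58.1490 + 22.5440
T1 = 80.69 kN


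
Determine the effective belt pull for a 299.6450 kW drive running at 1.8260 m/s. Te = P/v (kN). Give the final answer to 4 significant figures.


Te = P / v = 299.6450 / 1.8260
Te = 164.1 kN


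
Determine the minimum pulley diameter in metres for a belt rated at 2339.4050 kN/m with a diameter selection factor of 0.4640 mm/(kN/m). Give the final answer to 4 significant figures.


D = 2339.4050 * 0.4640 / 1000
D = 1.085 m


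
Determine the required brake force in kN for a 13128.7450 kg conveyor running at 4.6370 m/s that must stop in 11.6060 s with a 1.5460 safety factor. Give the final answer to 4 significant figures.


F = 13128.7450 * 4.6370 / 11.6060 * 1.5460 / 1000
F = 8.109 kN


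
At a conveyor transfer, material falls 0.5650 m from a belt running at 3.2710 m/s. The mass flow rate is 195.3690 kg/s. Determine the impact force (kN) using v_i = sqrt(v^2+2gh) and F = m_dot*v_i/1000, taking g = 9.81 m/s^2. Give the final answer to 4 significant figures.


v_i = sqrt(3.2710^2 + 2*9.81*0.5650) = 4.66741 m/s
F = 195.3690 * 4.66741 / 1000
F = 0.9119 kN


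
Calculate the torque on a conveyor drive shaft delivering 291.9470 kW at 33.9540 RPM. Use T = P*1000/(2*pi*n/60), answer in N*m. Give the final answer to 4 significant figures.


omega = 2*pi*33.9540/60 = 3.55565 rad/s
T = 291.9470*1000 / 3.55565
T = 82110 N*m


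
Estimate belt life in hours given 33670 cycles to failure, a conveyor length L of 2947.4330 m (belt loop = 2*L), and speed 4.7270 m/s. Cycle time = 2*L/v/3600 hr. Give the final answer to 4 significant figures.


cycle_time = 2 * 2947.4330 / 4.7270 / 3600 = 0.346406 hr
life = 33670 * 0.346406 = 11660 hours


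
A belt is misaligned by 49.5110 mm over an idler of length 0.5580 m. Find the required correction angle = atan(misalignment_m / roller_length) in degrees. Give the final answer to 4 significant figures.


misalign_m = 49.5110 / 1000 = 0.049511 m
angle = atan(0.049511 / 0.5580)
angle = 5.071 deg


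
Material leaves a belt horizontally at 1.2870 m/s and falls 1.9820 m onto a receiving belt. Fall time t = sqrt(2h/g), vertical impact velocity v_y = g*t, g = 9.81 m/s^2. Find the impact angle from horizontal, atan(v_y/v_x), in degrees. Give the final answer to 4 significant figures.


t = sqrt(2*1.9820/9.81) = 0.635671 s
v_y = 9.81 * 0.635671 = 6.23593 m/s
angle = atan(6.23593 / 1.2870) = 78.34 deg


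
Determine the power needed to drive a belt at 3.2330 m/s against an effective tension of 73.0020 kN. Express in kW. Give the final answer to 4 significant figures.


P = Te * v = 73.0020 * 3.2330
P = 236.0 kW


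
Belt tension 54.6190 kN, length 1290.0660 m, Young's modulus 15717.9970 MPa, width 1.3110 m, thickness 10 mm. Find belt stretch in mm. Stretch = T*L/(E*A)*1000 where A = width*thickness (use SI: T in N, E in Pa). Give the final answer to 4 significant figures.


A = 1.3110 * 0.01 = 0.01311 m^2
Stretch = 54.6190*1000 * 1290.0660 / (15717.9970e6 * 0.01311) * 1000
Stretch = 341.9 mm


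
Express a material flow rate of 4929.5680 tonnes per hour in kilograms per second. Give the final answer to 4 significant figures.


m_dot = 4929.5680 * 1000 / 3600
m_dot = 1369 kg/s


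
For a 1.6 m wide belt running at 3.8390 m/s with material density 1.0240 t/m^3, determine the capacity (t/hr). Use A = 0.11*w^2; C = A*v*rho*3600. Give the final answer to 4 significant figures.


A = 0.11 * 1.6^2 = 0.2816 m^2
C = 0.2816 * 3.8390 * 1.0240 * 3600
C = 3985 t/hr


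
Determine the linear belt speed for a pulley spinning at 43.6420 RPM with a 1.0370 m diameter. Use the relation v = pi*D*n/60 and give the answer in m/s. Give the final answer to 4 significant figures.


v = pi * 1.0370 * 43.6420 / 60
v = 2.370 m/s


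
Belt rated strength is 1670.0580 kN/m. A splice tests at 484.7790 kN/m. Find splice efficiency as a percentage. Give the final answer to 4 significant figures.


Eff = 484.7790 / 1670.0580 * 100
Eff = 29.03 %


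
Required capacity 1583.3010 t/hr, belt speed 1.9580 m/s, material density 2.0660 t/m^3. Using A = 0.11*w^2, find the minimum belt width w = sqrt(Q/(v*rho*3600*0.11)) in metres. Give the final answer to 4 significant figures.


A_req = 1583.3010 / (1.9580 * 2.0660 * 3600) = 0.108722 m^2
w = sqrt(0.108722 / 0.11)
w = 0.9942 m


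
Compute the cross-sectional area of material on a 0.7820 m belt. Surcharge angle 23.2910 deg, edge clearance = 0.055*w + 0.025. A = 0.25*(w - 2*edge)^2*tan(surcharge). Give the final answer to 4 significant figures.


edge = 0.055*0.7820 + 0.025 = 0.06801 m
ew = 0.7820 - 2*0.06801 = 0.64598 m
A = 0.25 * 0.64598^2 * tan(23.2910 deg)
A = 0.04491 m^2


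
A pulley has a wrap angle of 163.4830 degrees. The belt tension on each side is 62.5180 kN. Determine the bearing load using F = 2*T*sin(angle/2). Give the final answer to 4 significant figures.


F = 2 * 62.5180 * sin(163.4830/2 deg)
F = 123.7 kN


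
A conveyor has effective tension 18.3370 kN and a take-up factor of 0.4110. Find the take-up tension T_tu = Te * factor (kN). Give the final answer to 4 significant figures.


T_tu = 18.3370 * 0.4110
T_tu = 7.537 kN


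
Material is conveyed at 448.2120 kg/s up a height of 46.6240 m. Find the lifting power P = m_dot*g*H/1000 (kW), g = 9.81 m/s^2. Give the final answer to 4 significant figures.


P = 448.2120 * 9.81 * 46.6240 / 1000
P = 205.0 kW


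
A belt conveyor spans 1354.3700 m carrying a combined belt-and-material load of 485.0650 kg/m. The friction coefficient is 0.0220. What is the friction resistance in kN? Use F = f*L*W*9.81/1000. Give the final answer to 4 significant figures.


F = 0.0220 * 1354.3700 * 485.0650 * 9.81 / 1000
F = 141.8 kN


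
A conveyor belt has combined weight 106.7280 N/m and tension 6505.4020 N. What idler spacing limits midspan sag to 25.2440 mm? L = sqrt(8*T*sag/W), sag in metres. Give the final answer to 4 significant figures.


sag = 25.2440/1000 = 0.025244 m
L = sqrt(8 * 6505.4020 * 0.025244 / 106.7280)
L = 3.509 m


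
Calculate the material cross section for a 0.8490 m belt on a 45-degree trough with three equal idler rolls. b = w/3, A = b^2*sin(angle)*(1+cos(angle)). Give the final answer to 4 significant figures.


b = 0.8490/3 = 0.283 m
A = 0.283^2 * sin(45 deg) * (1 + cos(45 deg))
A = 0.09668 m^2


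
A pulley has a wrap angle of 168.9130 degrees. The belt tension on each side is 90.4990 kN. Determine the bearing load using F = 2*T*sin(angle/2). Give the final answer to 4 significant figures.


F = 2 * 90.4990 * sin(168.9130/2 deg)
F = 180.2 kN


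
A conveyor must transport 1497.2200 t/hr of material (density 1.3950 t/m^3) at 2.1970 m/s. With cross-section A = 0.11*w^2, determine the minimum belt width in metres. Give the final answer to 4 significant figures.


A_req = 1497.2200 / (2.1970 * 1.3950 * 3600) = 0.1357 m^2
w = sqrt(0.1357 / 0.11)
w = 1.111 m


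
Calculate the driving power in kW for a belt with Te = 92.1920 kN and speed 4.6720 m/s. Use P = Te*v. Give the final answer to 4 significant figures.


P = Te * v = 92.1920 * 4.6720
P = 430.7 kW


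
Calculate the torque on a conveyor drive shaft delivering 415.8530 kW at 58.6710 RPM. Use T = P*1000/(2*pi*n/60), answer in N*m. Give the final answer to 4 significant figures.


omega = 2*pi*58.6710/60 = 6.14401 rad/s
T = 415.8530*1000 / 6.14401
T = 67680 N*m


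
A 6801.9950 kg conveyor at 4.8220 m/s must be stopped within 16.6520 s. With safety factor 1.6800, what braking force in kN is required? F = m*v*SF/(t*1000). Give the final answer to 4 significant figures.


F = 6801.9950 * 4.8220 / 16.6520 * 1.6800 / 1000
F = 3.309 kN


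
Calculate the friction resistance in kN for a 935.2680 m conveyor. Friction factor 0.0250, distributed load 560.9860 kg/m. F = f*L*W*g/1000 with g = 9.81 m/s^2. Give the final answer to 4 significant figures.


F = 0.0250 * 935.2680 * 560.9860 * 9.81 / 1000
F = 128.7 kN


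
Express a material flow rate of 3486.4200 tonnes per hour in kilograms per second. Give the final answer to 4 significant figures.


m_dot = 3486.4200 * 1000 / 3600
m_dot = 968.5 kg/s


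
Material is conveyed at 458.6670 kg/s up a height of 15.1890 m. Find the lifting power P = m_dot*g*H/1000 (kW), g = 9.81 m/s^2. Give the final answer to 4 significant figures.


P = 458.6670 * 9.81 * 15.1890 / 1000
P = 68.34 kW


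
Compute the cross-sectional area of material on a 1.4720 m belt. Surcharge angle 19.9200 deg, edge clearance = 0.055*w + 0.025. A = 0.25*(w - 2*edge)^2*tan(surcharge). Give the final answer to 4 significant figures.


edge = 0.055*1.4720 + 0.025 = 0.10596 m
ew = 1.4720 - 2*0.10596 = 1.26008 m
A = 0.25 * 1.26008^2 * tan(19.9200 deg)
A = 0.1439 m^2


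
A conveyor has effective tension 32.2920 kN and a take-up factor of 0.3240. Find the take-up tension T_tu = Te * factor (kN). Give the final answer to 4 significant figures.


T_tu = 32.2920 * 0.3240
T_tu = 10.46 kN


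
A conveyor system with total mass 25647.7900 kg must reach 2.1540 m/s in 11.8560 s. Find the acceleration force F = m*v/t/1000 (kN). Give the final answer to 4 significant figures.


F = 25647.7900 * 2.1540 / 11.8560 / 1000
F = 4.660 kN


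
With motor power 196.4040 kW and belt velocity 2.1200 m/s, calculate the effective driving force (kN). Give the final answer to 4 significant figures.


Te = P / v = 196.4040 / 2.1200
Te = 92.64 kN


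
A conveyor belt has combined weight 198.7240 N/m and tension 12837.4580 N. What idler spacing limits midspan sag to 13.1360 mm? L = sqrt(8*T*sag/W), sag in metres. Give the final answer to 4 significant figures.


sag = 13.1360/1000 = 0.013136 m
L = sqrt(8 * 12837.4580 * 0.013136 / 198.7240)
L = 2.605 m


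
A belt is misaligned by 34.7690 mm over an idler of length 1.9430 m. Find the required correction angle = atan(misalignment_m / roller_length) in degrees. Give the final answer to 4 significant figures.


misalign_m = 34.7690 / 1000 = 0.034769 m
angle = atan(0.034769 / 1.9430)
angle = 1.025 deg


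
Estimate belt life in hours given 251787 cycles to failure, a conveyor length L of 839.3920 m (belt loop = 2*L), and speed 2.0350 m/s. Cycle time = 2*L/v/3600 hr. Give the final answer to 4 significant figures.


cycle_time = 2 * 839.3920 / 2.0350 / 3600 = 0.229154 hr
life = 251787 * 0.229154 = 57700 hours


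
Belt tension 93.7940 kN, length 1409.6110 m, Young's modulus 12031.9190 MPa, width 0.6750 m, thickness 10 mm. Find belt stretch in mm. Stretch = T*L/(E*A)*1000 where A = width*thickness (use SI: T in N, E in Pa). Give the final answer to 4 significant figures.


A = 0.6750 * 0.01 = 0.00675 m^2
Stretch = 93.7940*1000 * 1409.6110 / (12031.9190e6 * 0.00675) * 1000
Stretch = 1628 mm


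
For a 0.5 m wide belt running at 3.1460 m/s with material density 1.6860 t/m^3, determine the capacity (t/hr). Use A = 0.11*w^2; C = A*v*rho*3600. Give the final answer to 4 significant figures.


A = 0.11 * 0.5^2 = 0.0275 m^2
C = 0.0275 * 3.1460 * 1.6860 * 3600
C = 525.1 t/hr


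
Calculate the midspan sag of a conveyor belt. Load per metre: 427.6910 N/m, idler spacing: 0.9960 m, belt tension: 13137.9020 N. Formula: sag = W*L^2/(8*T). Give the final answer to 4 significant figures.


sag = 427.6910 * 0.9960^2 / (8 * 13137.9020)
sag = 0.004037 m


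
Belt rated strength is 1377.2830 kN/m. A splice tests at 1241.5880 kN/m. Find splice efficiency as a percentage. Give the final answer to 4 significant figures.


Eff = 1241.5880 / 1377.2830 * 100
Eff = 90.15 %


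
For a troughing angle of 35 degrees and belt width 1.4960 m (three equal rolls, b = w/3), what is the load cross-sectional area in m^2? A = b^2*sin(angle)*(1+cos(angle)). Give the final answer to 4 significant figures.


b = 1.4960/3 = 0.498667 m
A = 0.498667^2 * sin(35 deg) * (1 + cos(35 deg))
A = 0.2595 m^2


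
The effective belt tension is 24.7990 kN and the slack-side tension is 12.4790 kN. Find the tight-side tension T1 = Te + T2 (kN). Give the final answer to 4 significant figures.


T1 = Te + T2 = 24.7990 + 12.4790
T1 = 37.28 kN


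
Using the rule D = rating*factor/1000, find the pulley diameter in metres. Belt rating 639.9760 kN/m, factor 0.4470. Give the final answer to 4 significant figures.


D = 639.9760 * 0.4470 / 1000
D = 0.2861 m


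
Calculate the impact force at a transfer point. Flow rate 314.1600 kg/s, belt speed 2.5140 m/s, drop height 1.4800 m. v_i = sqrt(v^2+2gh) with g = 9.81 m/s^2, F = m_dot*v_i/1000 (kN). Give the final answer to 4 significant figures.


v_i = sqrt(2.5140^2 + 2*9.81*1.4800) = 5.94624 m/s
F = 314.1600 * 5.94624 / 1000
F = 1.868 kN


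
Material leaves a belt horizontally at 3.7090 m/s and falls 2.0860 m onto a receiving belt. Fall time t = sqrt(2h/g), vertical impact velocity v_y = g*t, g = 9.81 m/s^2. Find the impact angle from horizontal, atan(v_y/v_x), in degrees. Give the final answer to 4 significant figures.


t = sqrt(2*2.0860/9.81) = 0.652135 s
v_y = 9.81 * 0.652135 = 6.39744 m/s
angle = atan(6.39744 / 3.7090) = 59.90 deg


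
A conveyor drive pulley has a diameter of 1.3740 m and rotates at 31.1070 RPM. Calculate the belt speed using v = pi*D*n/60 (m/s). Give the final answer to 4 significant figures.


v = pi * 1.3740 * 31.1070 / 60
v = 2.238 m/s


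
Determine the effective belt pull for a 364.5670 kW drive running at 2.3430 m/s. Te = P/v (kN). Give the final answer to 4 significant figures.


Te = P / v = 364.5670 / 2.3430
Te = 155.6 kN


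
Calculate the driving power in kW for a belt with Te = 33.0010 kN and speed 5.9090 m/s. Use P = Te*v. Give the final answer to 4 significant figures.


P = Te * v = 33.0010 * 5.9090
P = 195.0 kW


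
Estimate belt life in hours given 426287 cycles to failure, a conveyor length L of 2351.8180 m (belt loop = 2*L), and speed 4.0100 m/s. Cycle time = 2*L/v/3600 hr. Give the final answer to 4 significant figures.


cycle_time = 2 * 2351.8180 / 4.0100 / 3600 = 0.325827 hr
life = 426287 * 0.325827 = 138900 hours


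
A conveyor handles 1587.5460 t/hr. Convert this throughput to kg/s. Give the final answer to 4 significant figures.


m_dot = 1587.5460 * 1000 / 3600
m_dot = 441.0 kg/s


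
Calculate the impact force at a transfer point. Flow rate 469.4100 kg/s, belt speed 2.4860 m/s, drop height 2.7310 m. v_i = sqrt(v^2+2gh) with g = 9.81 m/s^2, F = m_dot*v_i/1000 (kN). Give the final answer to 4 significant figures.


v_i = sqrt(2.4860^2 + 2*9.81*2.7310) = 7.73062 m/s
F = 469.4100 * 7.73062 / 1000
F = 3.629 kN


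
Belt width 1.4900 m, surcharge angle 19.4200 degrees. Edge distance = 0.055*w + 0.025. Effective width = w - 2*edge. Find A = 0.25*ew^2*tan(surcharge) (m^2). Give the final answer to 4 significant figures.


edge = 0.055*1.4900 + 0.025 = 0.10695 m
ew = 1.4900 - 2*0.10695 = 1.2761 m
A = 0.25 * 1.2761^2 * tan(19.4200 deg)
A = 0.1435 m^2


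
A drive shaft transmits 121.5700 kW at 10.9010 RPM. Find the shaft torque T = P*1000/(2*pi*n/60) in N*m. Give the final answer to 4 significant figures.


omega = 2*pi*10.9010/60 = 1.14155 rad/s
T = 121.5700*1000 / 1.14155
T = 106500 N*m


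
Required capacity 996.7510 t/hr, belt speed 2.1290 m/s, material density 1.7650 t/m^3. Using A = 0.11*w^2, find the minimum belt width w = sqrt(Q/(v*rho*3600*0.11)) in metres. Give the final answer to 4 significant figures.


A_req = 996.7510 / (2.1290 * 1.7650 * 3600) = 0.0736824 m^2
w = sqrt(0.0736824 / 0.11)
w = 0.8184 m


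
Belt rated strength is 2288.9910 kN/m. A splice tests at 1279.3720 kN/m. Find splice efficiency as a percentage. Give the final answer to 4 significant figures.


Eff = 1279.3720 / 2288.9910 * 100
Eff = 55.89 %


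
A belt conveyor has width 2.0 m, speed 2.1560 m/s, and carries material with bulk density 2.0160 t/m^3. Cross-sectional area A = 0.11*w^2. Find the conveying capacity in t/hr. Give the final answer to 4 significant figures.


A = 0.11 * 2.0^2 = 0.44 m^2
C = 0.44 * 2.1560 * 2.0160 * 3600
C = 6885 t/hr


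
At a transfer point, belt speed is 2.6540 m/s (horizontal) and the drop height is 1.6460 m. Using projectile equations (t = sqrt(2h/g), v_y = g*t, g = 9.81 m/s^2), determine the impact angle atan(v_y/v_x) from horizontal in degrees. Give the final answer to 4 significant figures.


t = sqrt(2*1.6460/9.81) = 0.579289 s
v_y = 9.81 * 0.579289 = 5.68283 m/s
angle = atan(5.68283 / 2.6540) = 64.97 deg


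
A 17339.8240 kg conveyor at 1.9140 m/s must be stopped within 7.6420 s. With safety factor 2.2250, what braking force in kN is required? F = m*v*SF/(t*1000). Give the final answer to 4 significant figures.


F = 17339.8240 * 1.9140 / 7.6420 * 2.2250 / 1000
F = 9.663 kN


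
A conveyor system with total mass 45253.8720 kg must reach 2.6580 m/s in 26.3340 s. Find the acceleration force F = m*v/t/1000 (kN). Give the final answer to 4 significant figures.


F = 45253.8720 * 2.6580 / 26.3340 / 1000
F = 4.568 kN


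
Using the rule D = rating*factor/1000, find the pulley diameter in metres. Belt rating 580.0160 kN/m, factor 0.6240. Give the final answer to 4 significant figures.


D = 580.0160 * 0.6240 / 1000
D = 0.3619 m


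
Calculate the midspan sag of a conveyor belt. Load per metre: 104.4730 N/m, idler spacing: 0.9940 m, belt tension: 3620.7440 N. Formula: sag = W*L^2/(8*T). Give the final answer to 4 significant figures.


sag = 104.4730 * 0.9940^2 / (8 * 3620.7440)
sag = 0.003564 m


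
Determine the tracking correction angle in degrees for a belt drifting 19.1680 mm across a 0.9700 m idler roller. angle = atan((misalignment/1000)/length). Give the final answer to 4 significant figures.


misalign_m = 19.1680 / 1000 = 0.019168 m
angle = atan(0.019168 / 0.9700)
angle = 1.132 deg


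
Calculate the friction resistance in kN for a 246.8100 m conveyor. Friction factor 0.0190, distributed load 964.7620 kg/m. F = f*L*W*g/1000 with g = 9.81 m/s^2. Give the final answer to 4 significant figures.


F = 0.0190 * 246.8100 * 964.7620 * 9.81 / 1000
F = 44.38 kN


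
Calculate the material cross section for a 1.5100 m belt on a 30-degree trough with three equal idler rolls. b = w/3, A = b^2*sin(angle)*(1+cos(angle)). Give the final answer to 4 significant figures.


b = 1.5100/3 = 0.503333 m
A = 0.503333^2 * sin(30 deg) * (1 + cos(30 deg))
A = 0.2364 m^2


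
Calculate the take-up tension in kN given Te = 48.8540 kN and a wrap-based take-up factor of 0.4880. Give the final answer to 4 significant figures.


T_tu = 48.8540 * 0.4880
T_tu = 23.84 kN


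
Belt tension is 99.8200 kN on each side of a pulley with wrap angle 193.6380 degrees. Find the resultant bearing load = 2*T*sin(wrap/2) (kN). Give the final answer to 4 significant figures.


F = 2 * 99.8200 * sin(193.6380/2 deg)
F = 198.2 kN


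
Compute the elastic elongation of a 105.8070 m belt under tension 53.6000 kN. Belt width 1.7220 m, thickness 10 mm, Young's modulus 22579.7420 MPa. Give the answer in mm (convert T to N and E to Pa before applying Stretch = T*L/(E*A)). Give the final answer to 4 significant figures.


A = 1.7220 * 0.01 = 0.01722 m^2
Stretch = 53.6000*1000 * 105.8070 / (22579.7420e6 * 0.01722) * 1000
Stretch = 14.59 mm


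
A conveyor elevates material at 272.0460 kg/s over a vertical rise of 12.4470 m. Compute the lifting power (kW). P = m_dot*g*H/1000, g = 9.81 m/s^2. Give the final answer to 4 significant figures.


P = 272.0460 * 9.81 * 12.4470 / 1000
P = 33.22 kW


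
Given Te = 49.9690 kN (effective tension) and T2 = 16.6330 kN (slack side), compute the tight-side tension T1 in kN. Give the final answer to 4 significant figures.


T1 = Te + T2 = 49.9690 + 16.6330
T1 = 66.60 kN


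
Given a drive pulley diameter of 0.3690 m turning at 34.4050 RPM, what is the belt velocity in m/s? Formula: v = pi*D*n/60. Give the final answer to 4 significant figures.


v = pi * 0.3690 * 34.4050 / 60
v = 0.6647 m/s


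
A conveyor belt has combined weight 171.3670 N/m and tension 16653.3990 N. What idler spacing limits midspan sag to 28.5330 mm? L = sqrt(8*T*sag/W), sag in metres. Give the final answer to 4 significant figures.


sag = 28.5330/1000 = 0.028533 m
L = sqrt(8 * 16653.3990 * 0.028533 / 171.3670)
L = 4.710 m


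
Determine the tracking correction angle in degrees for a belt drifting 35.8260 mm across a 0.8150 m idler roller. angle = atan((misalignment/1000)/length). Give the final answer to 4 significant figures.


misalign_m = 35.8260 / 1000 = 0.035826 m
angle = atan(0.035826 / 0.8150)
angle = 2.517 deg


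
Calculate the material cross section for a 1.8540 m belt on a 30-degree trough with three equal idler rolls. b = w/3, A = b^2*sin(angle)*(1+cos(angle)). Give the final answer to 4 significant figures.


b = 1.8540/3 = 0.618 m
A = 0.618^2 * sin(30 deg) * (1 + cos(30 deg))
A = 0.3563 m^2


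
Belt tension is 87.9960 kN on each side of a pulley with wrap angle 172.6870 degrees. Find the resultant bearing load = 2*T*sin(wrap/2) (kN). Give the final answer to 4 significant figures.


F = 2 * 87.9960 * sin(172.6870/2 deg)
F = 175.6 kN


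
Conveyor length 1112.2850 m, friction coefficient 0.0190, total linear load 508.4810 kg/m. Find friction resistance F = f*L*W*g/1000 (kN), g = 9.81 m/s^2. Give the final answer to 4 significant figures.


F = 0.0190 * 1112.2850 * 508.4810 * 9.81 / 1000
F = 105.4 kN


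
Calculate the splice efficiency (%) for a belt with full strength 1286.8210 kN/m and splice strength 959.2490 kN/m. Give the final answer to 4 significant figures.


Eff = 959.2490 / 1286.8210 * 100
Eff = 74.54 %


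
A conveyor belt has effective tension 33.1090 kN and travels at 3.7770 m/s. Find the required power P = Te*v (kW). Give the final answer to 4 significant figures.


P = Te * v = 33.1090 * 3.7770
P = 125.1 kW


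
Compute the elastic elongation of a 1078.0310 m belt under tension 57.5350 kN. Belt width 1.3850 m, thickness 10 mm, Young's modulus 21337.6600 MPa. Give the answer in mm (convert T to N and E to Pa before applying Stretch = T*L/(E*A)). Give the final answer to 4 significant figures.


A = 1.3850 * 0.01 = 0.01385 m^2
Stretch = 57.5350*1000 * 1078.0310 / (21337.6600e6 * 0.01385) * 1000
Stretch = 209.9 mm


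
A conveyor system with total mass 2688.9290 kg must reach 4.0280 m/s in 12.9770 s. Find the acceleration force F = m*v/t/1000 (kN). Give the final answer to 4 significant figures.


F = 2688.9290 * 4.0280 / 12.9770 / 1000
F = 0.8346 kN


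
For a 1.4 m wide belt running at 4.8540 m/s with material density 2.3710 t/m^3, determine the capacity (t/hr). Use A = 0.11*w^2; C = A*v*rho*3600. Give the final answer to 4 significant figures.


A = 0.11 * 1.4^2 = 0.2156 m^2
C = 0.2156 * 4.8540 * 2.3710 * 3600
C = 8933 t/hr


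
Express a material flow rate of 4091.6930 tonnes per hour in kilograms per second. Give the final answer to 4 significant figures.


m_dot = 4091.6930 * 1000 / 3600
m_dot = 1137 kg/s


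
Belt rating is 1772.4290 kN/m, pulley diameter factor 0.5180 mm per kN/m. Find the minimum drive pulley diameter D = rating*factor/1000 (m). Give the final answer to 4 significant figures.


D = 1772.4290 * 0.5180 / 1000
D = 0.9181 m


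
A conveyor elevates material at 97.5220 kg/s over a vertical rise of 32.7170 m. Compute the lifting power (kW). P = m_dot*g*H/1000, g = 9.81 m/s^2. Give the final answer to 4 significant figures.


P = 97.5220 * 9.81 * 32.7170 / 1000
P = 31.30 kW


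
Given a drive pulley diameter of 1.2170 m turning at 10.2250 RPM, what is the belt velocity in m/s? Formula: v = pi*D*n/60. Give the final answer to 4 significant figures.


v = pi * 1.2170 * 10.2250 / 60
v = 0.6516 m/s


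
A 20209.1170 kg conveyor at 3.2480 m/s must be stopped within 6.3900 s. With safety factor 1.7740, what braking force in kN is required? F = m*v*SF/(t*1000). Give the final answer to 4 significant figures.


F = 20209.1170 * 3.2480 / 6.3900 * 1.7740 / 1000
F = 18.22 kN


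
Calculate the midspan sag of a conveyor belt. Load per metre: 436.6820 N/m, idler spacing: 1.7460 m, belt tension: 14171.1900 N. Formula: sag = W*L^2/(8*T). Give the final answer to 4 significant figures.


sag = 436.6820 * 1.7460^2 / (8 * 14171.1900)
sag = 0.01174 m


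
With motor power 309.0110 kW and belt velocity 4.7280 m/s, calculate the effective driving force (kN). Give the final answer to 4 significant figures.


Te = P / v = 309.0110 / 4.7280
Te = 65.36 kN


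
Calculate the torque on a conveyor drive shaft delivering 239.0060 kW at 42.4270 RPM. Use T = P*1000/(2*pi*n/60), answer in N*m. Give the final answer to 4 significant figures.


omega = 2*pi*42.4270/60 = 4.44295 rad/s
T = 239.0060*1000 / 4.44295
T = 53790 N*m


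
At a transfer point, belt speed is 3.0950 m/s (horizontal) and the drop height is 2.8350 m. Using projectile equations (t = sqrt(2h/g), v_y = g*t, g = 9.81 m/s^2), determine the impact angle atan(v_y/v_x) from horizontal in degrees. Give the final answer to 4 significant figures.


t = sqrt(2*2.8350/9.81) = 0.760251 s
v_y = 9.81 * 0.760251 = 7.45806 m/s
angle = atan(7.45806 / 3.0950) = 67.46 deg


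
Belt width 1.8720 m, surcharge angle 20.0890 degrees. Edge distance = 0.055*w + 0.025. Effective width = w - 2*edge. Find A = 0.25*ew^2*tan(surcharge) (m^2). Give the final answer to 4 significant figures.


edge = 0.055*1.8720 + 0.025 = 0.12796 m
ew = 1.8720 - 2*0.12796 = 1.61608 m
A = 0.25 * 1.61608^2 * tan(20.0890 deg)
A = 0.2388 m^2


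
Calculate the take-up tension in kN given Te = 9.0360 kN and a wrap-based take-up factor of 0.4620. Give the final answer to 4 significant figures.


T_tu = 9.0360 * 0.4620
T_tu = 4.175 kN


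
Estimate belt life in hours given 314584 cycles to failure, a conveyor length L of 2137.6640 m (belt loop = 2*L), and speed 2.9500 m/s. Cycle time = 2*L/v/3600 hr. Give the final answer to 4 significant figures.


cycle_time = 2 * 2137.6640 / 2.9500 / 3600 = 0.402573 hr
life = 314584 * 0.402573 = 126600 hours


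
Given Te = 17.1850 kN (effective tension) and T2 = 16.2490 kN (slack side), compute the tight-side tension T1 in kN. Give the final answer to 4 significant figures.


T1 = Te + T2 = 17.1850 + 16.2490
T1 = 33.43 kN


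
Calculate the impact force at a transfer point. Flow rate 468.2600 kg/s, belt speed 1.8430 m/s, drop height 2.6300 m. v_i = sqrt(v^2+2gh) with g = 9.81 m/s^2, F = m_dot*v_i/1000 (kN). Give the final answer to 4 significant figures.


v_i = sqrt(1.8430^2 + 2*9.81*2.6300) = 7.41601 m/s
F = 468.2600 * 7.41601 / 1000
F = 3.473 kN


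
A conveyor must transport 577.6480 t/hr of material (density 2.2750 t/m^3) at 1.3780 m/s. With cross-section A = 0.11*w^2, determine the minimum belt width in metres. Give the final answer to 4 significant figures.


A_req = 577.6480 / (1.3780 * 2.2750 * 3600) = 0.0511835 m^2
w = sqrt(0.0511835 / 0.11)
w = 0.6821 m


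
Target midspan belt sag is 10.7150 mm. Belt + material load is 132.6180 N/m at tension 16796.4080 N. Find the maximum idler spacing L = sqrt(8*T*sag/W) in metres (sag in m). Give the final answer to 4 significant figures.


sag = 10.7150/1000 = 0.010715 m
L = sqrt(8 * 16796.4080 * 0.010715 / 132.6180)
L = 3.295 m


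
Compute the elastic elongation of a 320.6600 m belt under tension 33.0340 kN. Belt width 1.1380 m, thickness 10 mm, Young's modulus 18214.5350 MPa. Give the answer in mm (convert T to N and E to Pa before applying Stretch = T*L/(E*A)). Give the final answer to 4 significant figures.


A = 1.1380 * 0.01 = 0.01138 m^2
Stretch = 33.0340*1000 * 320.6600 / (18214.5350e6 * 0.01138) * 1000
Stretch = 51.10 mm


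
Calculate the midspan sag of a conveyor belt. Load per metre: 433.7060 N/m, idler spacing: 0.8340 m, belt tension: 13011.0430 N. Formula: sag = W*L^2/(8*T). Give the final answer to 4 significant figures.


sag = 433.7060 * 0.8340^2 / (8 * 13011.0430)
sag = 0.002898 m


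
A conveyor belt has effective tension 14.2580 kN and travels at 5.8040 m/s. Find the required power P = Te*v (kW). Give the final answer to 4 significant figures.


P = Te * v = 14.2580 * 5.8040
P = 82.75 kW


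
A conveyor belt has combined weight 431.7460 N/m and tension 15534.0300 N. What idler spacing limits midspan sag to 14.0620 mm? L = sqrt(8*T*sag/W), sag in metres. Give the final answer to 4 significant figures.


sag = 14.0620/1000 = 0.014062 m
L = sqrt(8 * 15534.0300 * 0.014062 / 431.7460)
L = 2.012 m


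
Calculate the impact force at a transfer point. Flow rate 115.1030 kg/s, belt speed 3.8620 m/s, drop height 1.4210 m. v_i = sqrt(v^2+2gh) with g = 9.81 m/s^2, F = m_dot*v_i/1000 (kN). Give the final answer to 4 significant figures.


v_i = sqrt(3.8620^2 + 2*9.81*1.4210) = 6.54179 m/s
F = 115.1030 * 6.54179 / 1000
F = 0.7530 kN


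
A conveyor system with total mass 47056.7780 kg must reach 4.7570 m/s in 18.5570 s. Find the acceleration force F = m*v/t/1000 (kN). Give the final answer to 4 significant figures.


F = 47056.7780 * 4.7570 / 18.5570 / 1000
F = 12.06 kN


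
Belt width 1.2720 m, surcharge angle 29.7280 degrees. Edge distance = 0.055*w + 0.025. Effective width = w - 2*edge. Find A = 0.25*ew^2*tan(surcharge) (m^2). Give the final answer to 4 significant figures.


edge = 0.055*1.2720 + 0.025 = 0.09496 m
ew = 1.2720 - 2*0.09496 = 1.08208 m
A = 0.25 * 1.08208^2 * tan(29.7280 deg)
A = 0.1672 m^2


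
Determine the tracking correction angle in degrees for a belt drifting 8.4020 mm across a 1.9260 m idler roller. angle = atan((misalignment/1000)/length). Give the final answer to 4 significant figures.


misalign_m = 8.4020 / 1000 = 0.008402 m
angle = atan(0.008402 / 1.9260)
angle = 0.2499 deg
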